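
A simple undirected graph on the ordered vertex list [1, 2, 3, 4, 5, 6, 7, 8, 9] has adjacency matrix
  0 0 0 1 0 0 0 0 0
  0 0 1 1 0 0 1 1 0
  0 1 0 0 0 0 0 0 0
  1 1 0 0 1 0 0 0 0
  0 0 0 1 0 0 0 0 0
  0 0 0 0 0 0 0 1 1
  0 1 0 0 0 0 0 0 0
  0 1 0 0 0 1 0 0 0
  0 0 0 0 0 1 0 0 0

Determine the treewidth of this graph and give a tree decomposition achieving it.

The largest bag has 2 vertices, giving width 1; this decomposition certifies tw(G) ≤ 1. Since G has at least one edge (e.g. 2–4), it is not an edgeless graph, so tw(G) ≥ 1. Combining the bounds, tw(G) = 1.

Treewidth 1.
One optimal decomposition is:
Bags: B1 = {2, 4}  B2 = {2, 8}  B3 = {2, 7}  B4 = {6, 8}  B5 = {2, 3}  B6 = {4, 5}  B7 = {1, 4}  B8 = {6, 9}
Tree: B1–B2, B1–B3, B2–B4, B3–B5, B1–B6, B1–B7, B4–B8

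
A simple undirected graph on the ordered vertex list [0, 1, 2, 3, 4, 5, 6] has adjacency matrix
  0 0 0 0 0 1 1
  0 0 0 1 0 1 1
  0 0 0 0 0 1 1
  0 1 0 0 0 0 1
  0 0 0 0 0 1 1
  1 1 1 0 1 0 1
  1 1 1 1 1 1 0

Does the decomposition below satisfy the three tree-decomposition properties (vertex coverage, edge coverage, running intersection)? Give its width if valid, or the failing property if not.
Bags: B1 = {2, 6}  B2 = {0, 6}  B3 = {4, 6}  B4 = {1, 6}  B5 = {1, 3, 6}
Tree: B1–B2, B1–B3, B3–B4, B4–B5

No — vertex 5 appears in no bag.

A tree decomposition must satisfy three properties: every vertex lies in some bag; for every edge, both endpoints lie together in some bag; and for every vertex, the bags containing it form a connected subtree. Here vertex 5 appears in no bag, so the decomposition is invalid.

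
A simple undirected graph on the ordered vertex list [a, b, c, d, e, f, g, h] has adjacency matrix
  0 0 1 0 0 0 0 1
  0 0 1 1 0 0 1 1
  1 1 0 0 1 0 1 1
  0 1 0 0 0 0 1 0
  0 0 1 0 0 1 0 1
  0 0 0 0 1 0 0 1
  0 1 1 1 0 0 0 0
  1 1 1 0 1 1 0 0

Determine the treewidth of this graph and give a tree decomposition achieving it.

Treewidth 2.
One optimal decomposition is:
Bags: B1 = {c, e, h}  B2 = {b, c, h}  B3 = {b, c, g}  B4 = {a, c, h}  B5 = {b, d, g}  B6 = {e, f, h}
Tree: B1–B2, B2–B3, B2–B4, B3–B5, B1–B6

Every bag has size at most 3, so the width is 3 − 1 = 2 and tw(G) ≤ 2. Conversely, {b, d, g} is a clique of size 3, and the vertices of any clique must share a bag in every tree decomposition; so some bag has ≥ 3 vertices and tw(G) ≥ 2. Combining the bounds, tw(G) = 2.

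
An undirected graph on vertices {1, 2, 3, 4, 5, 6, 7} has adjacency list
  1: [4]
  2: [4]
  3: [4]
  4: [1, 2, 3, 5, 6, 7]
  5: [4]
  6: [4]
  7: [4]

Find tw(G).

1

A width-1 tree decomposition is:
Bags: B1 = {4, 6}  B2 = {1, 4}  B3 = {2, 4}  B4 = {4, 7}  B5 = {3, 4}  B6 = {4, 5}
Tree: B1–B2, B2–B3, B3–B4, B4–B5, B2–B6
Every bag has size at most 2, so the width is 2 − 1 = 1 and tw(G) ≤ 1. Since G has at least one edge (e.g. 4–6), it is not an edgeless graph, so tw(G) ≥ 1. Therefore the treewidth is 1.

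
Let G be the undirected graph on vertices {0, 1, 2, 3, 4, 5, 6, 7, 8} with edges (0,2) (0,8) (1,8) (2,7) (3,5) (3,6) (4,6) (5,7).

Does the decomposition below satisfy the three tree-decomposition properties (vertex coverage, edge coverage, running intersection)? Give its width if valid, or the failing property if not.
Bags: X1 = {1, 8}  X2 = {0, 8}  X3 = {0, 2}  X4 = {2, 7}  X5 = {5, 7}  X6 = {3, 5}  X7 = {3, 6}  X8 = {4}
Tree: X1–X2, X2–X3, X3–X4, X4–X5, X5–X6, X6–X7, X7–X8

No — edge (6,4) lies in no bag.

A tree decomposition must satisfy three properties: every vertex lies in some bag; for every edge, both endpoints lie together in some bag; and for every vertex, the bags containing it form a connected subtree. Here edge (6,4) lies in no bag, so the decomposition is invalid.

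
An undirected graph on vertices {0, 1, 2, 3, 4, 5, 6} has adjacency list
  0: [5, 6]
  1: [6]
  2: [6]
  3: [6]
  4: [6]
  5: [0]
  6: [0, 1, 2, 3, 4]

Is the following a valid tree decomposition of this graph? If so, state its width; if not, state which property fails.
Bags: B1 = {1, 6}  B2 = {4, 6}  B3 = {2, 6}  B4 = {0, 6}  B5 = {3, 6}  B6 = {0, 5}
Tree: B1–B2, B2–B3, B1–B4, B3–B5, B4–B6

Yes; width 1.

Checking the three conditions: (i) the bags cover all of {0, 1, 2, 3, 4, 5, 6}; (ii) for each edge, some bag contains both endpoints; (iii) the bags containing any fixed vertex form a subtree. All hold, so the decomposition is valid with width 2 − 1 = 1.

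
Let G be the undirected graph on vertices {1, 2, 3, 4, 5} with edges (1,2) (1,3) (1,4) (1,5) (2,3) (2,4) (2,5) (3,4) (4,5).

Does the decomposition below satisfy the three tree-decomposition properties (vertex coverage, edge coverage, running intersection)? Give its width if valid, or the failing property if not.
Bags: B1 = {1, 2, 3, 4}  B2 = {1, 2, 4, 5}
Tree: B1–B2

Yes; width 3.

Checking the three conditions: (i) the bags cover all of {1, 2, 3, 4, 5}; (ii) for each edge, some bag contains both endpoints; (iii) the bags containing any fixed vertex form a subtree. All hold, so the decomposition is valid with width 4 − 1 = 3.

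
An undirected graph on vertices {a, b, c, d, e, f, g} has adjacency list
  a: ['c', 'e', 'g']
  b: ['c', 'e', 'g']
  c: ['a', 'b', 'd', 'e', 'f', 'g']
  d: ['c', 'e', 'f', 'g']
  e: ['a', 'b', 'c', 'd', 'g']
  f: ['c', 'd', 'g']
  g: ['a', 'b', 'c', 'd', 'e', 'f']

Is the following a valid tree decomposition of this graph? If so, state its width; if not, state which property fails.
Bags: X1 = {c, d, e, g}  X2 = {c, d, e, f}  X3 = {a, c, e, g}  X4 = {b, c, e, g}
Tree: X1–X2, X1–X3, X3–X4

No — edge (g,f) lies in no bag.

A tree decomposition must satisfy three properties: every vertex lies in some bag; for every edge, both endpoints lie together in some bag; and for every vertex, the bags containing it form a connected subtree. Here edge (g,f) lies in no bag, so the decomposition is invalid.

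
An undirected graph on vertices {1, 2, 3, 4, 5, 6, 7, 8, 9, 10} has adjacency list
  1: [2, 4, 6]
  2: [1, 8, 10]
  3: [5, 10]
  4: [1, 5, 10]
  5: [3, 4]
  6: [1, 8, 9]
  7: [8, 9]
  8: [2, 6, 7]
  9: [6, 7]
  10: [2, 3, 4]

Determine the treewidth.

A width-2 tree decomposition is:
Bags: B1 = {7, 8, 9}  B2 = {6, 8, 9}  B3 = {2, 6, 8}  B4 = {1, 2, 6}  B5 = {1, 2, 10}  B6 = {1, 4, 10}  B7 = {3, 4, 10}  B8 = {3, 4, 5}
Tree: B1–B2, B2–B3, B3–B4, B4–B5, B5–B6, B6–B7, B7–B8
Every bag has size at most 3, so the width is 3 − 1 = 2 and tw(G) ≤ 2. Since 7–9–6–8–7 is a cycle in G, G is not acyclic. Forests are exactly the graphs of treewidth ≤ 1, so tw(G) ≥ 2. Therefore the treewidth is 2.

2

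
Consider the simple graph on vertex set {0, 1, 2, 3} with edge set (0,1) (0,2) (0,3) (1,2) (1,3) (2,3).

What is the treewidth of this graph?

A width-3 tree decomposition is:
Bags: B1 = {0, 1, 2, 3}
Tree: (single bag)
With just one bag of size 4, the width is 4 − 1 = 3, so tw(G) ≤ 3. On the other hand G contains the 4-clique {0, 1, 2, 3}. A clique must lie in a single bag of any decomposition, so no decomposition can have width below 3. Therefore the treewidth is 3.

3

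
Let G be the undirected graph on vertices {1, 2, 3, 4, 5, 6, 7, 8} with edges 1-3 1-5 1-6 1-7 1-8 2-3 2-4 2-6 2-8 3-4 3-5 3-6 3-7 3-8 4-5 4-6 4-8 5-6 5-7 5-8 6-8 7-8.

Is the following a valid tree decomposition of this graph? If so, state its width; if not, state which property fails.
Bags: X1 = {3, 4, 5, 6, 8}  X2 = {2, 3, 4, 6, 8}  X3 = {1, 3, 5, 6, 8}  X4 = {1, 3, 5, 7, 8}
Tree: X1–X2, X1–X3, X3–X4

Yes; width 4.

Every vertex of G appears in some bag (union = {1, 2, 3, 4, 5, 6, 7, 8}); every edge is covered by a bag; and for each vertex v the set of bags containing v is connected in the bag tree. The decomposition is therefore valid. The largest bag has 5 vertices, so the width is 4.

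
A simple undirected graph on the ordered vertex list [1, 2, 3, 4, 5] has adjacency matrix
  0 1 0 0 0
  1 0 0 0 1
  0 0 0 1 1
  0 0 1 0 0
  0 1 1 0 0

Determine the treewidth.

1

A width-1 tree decomposition is:
Bags: B1 = {3, 4}  B2 = {3, 5}  B3 = {2, 5}  B4 = {1, 2}
Tree: B1–B2, B2–B3, B3–B4
The largest bag has 2 vertices, giving width 1; this decomposition certifies tw(G) ≤ 1. Any graph with an edge has treewidth ≥ 1, and G has the edge 4–3. Hence tw(G) = 1 exactly.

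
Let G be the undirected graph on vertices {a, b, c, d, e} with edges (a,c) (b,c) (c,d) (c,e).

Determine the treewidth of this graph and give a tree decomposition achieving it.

Each bag holds 2 vertices, so the decomposition has width 1, which upper-bounds the treewidth. Since G has at least one edge (e.g. c–d), it is not an edgeless graph, so tw(G) ≥ 1. The upper and lower bounds meet at 1, so that is the treewidth.

Treewidth 1.
One optimal decomposition is:
Bags: B1 = {c, d}  B2 = {b, c}  B3 = {a, c}  B4 = {c, e}
Tree: B1–B2, B2–B3, B1–B4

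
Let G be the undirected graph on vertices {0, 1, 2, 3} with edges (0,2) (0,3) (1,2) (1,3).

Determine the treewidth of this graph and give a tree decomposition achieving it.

Treewidth 2.
One optimal decomposition is:
Bags: B1 = {1, 2, 3}  B2 = {0, 2, 3}
Tree: B1–B2

Each bag holds 3 vertices, so the decomposition has width 2, which upper-bounds the treewidth. For the lower bound, G contains the cycle 3–1–2–0–3, so G is not a forest; only forests have treewidth ≤ 1, hence tw(G) ≥ 2. Hence tw(G) = 2 exactly.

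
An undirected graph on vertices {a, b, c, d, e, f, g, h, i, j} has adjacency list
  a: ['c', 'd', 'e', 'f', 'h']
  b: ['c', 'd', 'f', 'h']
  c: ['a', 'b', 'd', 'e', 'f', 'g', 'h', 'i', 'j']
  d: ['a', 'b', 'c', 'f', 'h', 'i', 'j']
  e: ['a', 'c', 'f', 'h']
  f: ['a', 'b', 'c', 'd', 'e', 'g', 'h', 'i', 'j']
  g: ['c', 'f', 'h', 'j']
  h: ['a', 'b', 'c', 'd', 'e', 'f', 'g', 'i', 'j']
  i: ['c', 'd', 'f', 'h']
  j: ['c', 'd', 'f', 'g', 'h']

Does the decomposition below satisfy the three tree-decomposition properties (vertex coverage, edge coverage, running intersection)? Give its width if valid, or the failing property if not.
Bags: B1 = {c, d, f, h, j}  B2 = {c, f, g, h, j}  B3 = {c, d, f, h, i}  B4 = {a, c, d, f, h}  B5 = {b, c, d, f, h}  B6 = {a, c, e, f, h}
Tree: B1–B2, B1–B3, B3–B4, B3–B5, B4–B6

Yes; width 4.

Vertex coverage: the bags together contain {a, b, c, d, e, f, g, h, i, j}, the full vertex set. Edge coverage: each edge of G has both endpoints in at least one bag. Running intersection: for every vertex, the bags containing it form a connected subtree. All three properties hold, so this is a valid tree decomposition of width max|bag| − 1 = 4, and hence tw(G) ≤ 4.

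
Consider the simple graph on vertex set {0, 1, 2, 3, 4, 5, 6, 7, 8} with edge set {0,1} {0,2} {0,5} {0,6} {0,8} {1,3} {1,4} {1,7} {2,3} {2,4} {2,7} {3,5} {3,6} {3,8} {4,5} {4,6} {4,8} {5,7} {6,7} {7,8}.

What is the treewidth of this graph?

A width-4 tree decomposition is:
Bags: B1 = {0, 2, 3, 4, 7}  B2 = {0, 3, 4, 5, 7}  B3 = {0, 3, 4, 7, 8}  B4 = {0, 3, 4, 6, 7}  B5 = {0, 1, 3, 4, 7}
Tree: B1–B2, B2–B3, B3–B4, B4–B5
The largest bag has 5 vertices, giving width 4; this decomposition certifies tw(G) ≤ 4. For the lower bound: the 5 vertex sets {2,3}, {5,7}, {4,8}, {0}, {6} are disjoint, each induces a connected subgraph, and every pair is joined by at least one edge of G. Contracting each set to a single vertex therefore yields K_{5} as a minor, and since treewidth is minor-monotone, tw(G) ≥ tw(K_{5}) = 4. Hence tw(G) = 4 exactly.

4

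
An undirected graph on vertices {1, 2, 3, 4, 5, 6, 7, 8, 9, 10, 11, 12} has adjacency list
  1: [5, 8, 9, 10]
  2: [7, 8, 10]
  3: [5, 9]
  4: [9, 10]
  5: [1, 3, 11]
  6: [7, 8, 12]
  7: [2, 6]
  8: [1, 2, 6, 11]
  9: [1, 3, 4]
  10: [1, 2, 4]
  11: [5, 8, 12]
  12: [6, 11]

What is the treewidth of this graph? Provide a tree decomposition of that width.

Every bag has size at most 4, so the width is 4 − 1 = 3 and tw(G) ≤ 3. For the lower bound: the 4 vertex sets {3,4,9}, {10}, {1}, {2,5,8,11} are disjoint, each induces a connected subgraph, and every pair is joined by at least one edge of G. Contracting each set to a single vertex therefore yields K_{4} as a minor, and since treewidth is minor-monotone, tw(G) ≥ tw(K_{4}) = 3. Hence tw(G) = 3 exactly.

Treewidth 3.
One optimal decomposition is:
Bags: B1 = {3, 4, 9, 10}  B2 = {1, 3, 9, 10}  B3 = {1, 3, 5, 10}  B4 = {1, 2, 5, 10}  B5 = {1, 2, 5, 8}  B6 = {2, 5, 8, 11}  B7 = {2, 7, 8, 11}  B8 = {6, 7, 8, 11}  B9 = {6, 7, 11, 12}
Tree: B1–B2, B2–B3, B3–B4, B4–B5, B5–B6, B6–B7, B7–B8, B8–B9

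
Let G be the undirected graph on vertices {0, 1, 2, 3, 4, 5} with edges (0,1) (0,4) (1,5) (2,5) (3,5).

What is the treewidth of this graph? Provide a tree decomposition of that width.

Each bag holds 2 vertices, so the decomposition has width 1, which upper-bounds the treewidth. Since G has at least one edge (e.g. 5–1), it is not an edgeless graph, so tw(G) ≥ 1. Combining the bounds, tw(G) = 1.

Treewidth 1.
Bags: B1 = {1, 5}  B2 = {2, 5}  B3 = {0, 1}  B4 = {3, 5}  B5 = {0, 4}
Tree: B1–B2, B1–B3, B2–B4, B3–B5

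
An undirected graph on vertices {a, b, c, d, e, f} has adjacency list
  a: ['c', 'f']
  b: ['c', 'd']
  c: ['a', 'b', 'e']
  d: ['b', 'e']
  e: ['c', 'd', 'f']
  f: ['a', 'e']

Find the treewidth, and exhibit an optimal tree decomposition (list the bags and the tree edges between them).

The largest bag has 3 vertices, giving width 2; this decomposition certifies tw(G) ≤ 2. The edges a–f–e–c–a form a cycle, so G is not a tree and its treewidth is at least 2. Hence tw(G) = 2 exactly.

Treewidth 2.
One optimal decomposition is:
Bags: B1 = {a, c, f}  B2 = {c, e, f}  B3 = {b, c, e}  B4 = {b, d, e}
Tree: B1–B2, B2–B3, B3–B4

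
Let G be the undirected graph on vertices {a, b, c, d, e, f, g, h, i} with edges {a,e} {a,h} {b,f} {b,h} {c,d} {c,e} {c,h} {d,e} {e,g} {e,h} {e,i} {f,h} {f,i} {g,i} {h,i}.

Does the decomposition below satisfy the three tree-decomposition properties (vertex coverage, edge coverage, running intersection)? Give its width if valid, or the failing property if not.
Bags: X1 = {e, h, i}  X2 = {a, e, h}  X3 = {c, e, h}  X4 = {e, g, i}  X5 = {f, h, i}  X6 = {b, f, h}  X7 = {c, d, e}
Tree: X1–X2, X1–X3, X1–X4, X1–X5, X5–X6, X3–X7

Yes; width 2.

Checking the three conditions: (i) the bags cover all of {a, b, c, d, e, f, g, h, i}; (ii) for each edge, some bag contains both endpoints; (iii) the bags containing any fixed vertex form a subtree. All hold, so the decomposition is valid with width 3 − 1 = 2.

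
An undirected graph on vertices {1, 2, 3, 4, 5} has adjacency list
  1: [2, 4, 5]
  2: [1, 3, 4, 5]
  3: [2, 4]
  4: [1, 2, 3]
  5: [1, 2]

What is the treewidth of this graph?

A width-2 tree decomposition is:
Bags: B1 = {2, 3, 4}  B2 = {1, 2, 4}  B3 = {1, 2, 5}
Tree: B1–B2, B2–B3
The largest bag has 3 vertices, giving width 2; this decomposition certifies tw(G) ≤ 2. Conversely, {1, 2, 4} is a clique of size 3, and the vertices of any clique must share a bag in every tree decomposition; so some bag has ≥ 3 vertices and tw(G) ≥ 2. Combining the bounds, tw(G) = 2.

2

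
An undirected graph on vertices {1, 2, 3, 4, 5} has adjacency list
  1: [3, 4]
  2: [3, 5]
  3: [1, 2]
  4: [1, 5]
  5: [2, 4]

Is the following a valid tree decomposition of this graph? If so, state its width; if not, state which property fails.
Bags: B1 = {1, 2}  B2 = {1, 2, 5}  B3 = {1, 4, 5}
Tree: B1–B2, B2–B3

No — vertex 3 appears in no bag.

A tree decomposition must satisfy three properties: every vertex lies in some bag; for every edge, both endpoints lie together in some bag; and for every vertex, the bags containing it form a connected subtree. Here vertex 3 appears in no bag, so the decomposition is invalid.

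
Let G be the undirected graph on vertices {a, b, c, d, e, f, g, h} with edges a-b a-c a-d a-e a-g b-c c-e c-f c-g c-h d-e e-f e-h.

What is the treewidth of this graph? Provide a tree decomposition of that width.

Treewidth 2.
One such decomposition:
Bags: B1 = {a, c, e}  B2 = {c, e, h}  B3 = {a, d, e}  B4 = {a, c, g}  B5 = {c, e, f}  B6 = {a, b, c}
Tree: B1–B2, B1–B3, B1–B4, B1–B5, B4–B6

The largest bag has 3 vertices, giving width 2; this decomposition certifies tw(G) ≤ 2. For the lower bound, the 3 vertices {a, d, e} are pairwise adjacent, and any tree decomposition puts a clique entirely inside one bag — forcing width ≥ 2. The upper and lower bounds meet at 2, so that is the treewidth.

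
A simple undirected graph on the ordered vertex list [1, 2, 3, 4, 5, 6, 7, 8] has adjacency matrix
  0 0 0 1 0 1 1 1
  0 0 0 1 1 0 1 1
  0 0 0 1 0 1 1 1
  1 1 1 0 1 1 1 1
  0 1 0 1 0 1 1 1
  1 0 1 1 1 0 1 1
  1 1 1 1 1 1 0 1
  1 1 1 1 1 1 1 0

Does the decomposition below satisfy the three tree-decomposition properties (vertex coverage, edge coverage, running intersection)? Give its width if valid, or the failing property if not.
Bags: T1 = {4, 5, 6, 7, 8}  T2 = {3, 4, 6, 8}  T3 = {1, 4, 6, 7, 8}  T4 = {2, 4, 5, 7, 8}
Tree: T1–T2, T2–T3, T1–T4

A tree decomposition must satisfy three properties: every vertex lies in some bag; for every edge, both endpoints lie together in some bag; and for every vertex, the bags containing it form a connected subtree. Here edge (7,3) lies in no bag, so the decomposition is invalid.

No — edge (7,3) lies in no bag.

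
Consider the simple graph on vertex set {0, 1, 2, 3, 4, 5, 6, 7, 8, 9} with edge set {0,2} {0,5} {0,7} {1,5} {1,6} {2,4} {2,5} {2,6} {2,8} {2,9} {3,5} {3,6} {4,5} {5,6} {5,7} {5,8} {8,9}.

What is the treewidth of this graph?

A width-2 tree decomposition is:
Bags: B1 = {3, 5, 6}  B2 = {2, 5, 6}  B3 = {1, 5, 6}  B4 = {0, 2, 5}  B5 = {2, 4, 5}  B6 = {2, 5, 8}  B7 = {2, 8, 9}  B8 = {0, 5, 7}
Tree: B1–B2, B1–B3, B2–B4, B4–B5, B5–B6, B6–B7, B4–B8
Each bag holds 3 vertices, so the decomposition has width 2, which upper-bounds the treewidth. Conversely, {2, 8, 9} is a clique of size 3, and the vertices of any clique must share a bag in every tree decomposition; so some bag has ≥ 3 vertices and tw(G) ≥ 2. Hence tw(G) = 2 exactly.

2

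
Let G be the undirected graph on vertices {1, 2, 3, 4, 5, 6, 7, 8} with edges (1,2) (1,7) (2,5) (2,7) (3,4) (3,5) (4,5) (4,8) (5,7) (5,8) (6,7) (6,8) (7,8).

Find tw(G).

A width-2 tree decomposition is:
Bags: B1 = {5, 7, 8}  B2 = {2, 5, 7}  B3 = {6, 7, 8}  B4 = {1, 2, 7}  B5 = {4, 5, 8}  B6 = {3, 4, 5}
Tree: B1–B2, B1–B3, B2–B4, B1–B5, B5–B6
Every bag has size at most 3, so the width is 3 − 1 = 2 and tw(G) ≤ 2. For the lower bound, the 3 vertices {1, 2, 7} are pairwise adjacent, and any tree decomposition puts a clique entirely inside one bag — forcing width ≥ 2. Hence tw(G) = 2 exactly.

2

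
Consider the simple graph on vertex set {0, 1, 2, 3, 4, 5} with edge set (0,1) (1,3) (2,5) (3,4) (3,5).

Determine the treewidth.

A width-1 tree decomposition is:
Bags: B1 = {3, 4}  B2 = {1, 3}  B3 = {3, 5}  B4 = {0, 1}  B5 = {2, 5}
Tree: B1–B2, B1–B3, B2–B4, B3–B5
Every bag has size at most 2, so the width is 2 − 1 = 1 and tw(G) ≤ 1. G has an edge, so its treewidth is at least 1. The upper and lower bounds meet at 1, so that is the treewidth.

1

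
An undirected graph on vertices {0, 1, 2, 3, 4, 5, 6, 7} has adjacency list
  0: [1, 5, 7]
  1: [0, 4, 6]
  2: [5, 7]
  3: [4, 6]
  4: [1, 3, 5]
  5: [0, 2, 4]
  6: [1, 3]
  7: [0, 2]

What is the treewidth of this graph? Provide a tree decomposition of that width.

Each bag holds 3 vertices, so the decomposition has width 2, which upper-bounds the treewidth. For the lower bound, G contains the cycle 3–6–1–4–3, so G is not a forest; only forests have treewidth ≤ 1, hence tw(G) ≥ 2. Therefore the treewidth is 2.

Treewidth 2.
One optimal decomposition is:
Bags: B1 = {3, 4, 6}  B2 = {1, 4, 6}  B3 = {1, 4, 5}  B4 = {0, 1, 5}  B5 = {0, 2, 5}  B6 = {0, 2, 7}
Tree: B1–B2, B2–B3, B3–B4, B4–B5, B5–B6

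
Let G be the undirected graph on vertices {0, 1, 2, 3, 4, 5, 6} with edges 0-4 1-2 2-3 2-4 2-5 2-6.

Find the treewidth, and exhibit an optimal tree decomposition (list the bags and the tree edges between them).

Treewidth 1.
Bags: B1 = {2, 4}  B2 = {2, 6}  B3 = {0, 4}  B4 = {1, 2}  B5 = {2, 5}  B6 = {2, 3}
Tree: B1–B2, B1–B3, B1–B4, B1–B5, B2–B6

Each bag holds 2 vertices, so the decomposition has width 1, which upper-bounds the treewidth. G has an edge, so its treewidth is at least 1. Therefore the treewidth is 1.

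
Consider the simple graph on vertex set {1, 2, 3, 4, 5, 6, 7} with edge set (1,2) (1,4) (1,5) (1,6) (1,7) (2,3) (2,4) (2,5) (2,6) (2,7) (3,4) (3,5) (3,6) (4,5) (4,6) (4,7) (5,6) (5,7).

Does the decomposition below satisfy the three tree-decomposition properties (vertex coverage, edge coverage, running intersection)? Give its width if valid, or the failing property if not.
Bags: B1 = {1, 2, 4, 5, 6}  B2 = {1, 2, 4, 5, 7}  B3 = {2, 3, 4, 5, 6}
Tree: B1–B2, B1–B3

Every vertex of G appears in some bag (union = {1, 2, 3, 4, 5, 6, 7}); every edge is covered by a bag; and for each vertex v the set of bags containing v is connected in the bag tree. The decomposition is therefore valid. The largest bag has 5 vertices, so the width is 4.

Yes; width 4.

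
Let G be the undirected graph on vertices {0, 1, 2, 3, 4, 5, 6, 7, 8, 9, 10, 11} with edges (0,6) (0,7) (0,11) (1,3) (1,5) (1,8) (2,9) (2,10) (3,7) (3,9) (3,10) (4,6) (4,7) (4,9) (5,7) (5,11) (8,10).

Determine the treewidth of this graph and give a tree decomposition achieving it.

Treewidth 3.
Bags: B1 = {2, 8, 9, 10}  B2 = {3, 8, 9, 10}  B3 = {1, 3, 8, 9}  B4 = {1, 3, 4, 9}  B5 = {1, 3, 4, 7}  B6 = {1, 4, 5, 7}  B7 = {4, 5, 6, 7}  B8 = {0, 5, 6, 7}  B9 = {0, 5, 6, 11}
Tree: B1–B2, B2–B3, B3–B4, B4–B5, B5–B6, B6–B7, B7–B8, B8–B9

Each bag holds 4 vertices, so the decomposition has width 3, which upper-bounds the treewidth. For the lower bound: the 4 vertex sets {2,8,10}, {9}, {3}, {1,4,5,7} are disjoint, each induces a connected subgraph, and every pair is joined by at least one edge of G. Contracting each set to a single vertex therefore yields K_{4} as a minor, and since treewidth is minor-monotone, tw(G) ≥ tw(K_{4}) = 3. Combining the bounds, tw(G) = 3.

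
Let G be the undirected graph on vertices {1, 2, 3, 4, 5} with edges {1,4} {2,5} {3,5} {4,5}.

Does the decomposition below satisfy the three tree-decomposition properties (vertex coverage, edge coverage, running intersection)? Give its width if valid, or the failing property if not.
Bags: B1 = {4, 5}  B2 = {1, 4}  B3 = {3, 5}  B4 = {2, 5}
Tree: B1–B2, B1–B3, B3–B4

Vertex coverage: the bags together contain {1, 2, 3, 4, 5}, the full vertex set. Edge coverage: each edge of G has both endpoints in at least one bag. Running intersection: for every vertex, the bags containing it form a connected subtree. All three properties hold, so this is a valid tree decomposition of width max|bag| − 1 = 1, and hence tw(G) ≤ 1.

Yes; width 1.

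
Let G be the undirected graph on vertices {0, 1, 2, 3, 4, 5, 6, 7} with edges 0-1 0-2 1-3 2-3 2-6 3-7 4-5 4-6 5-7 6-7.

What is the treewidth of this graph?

A width-2 tree decomposition is:
Bags: B1 = {0, 1, 2}  B2 = {1, 2, 3}  B3 = {2, 3, 6}  B4 = {3, 6, 7}  B5 = {4, 6, 7}  B6 = {4, 5, 7}
Tree: B1–B2, B2–B3, B3–B4, B4–B5, B5–B6
Every bag has size at most 3, so the width is 3 − 1 = 2 and tw(G) ≤ 2. Since 0–1–3–2–0 is a cycle in G, G is not acyclic. Forests are exactly the graphs of treewidth ≤ 1, so tw(G) ≥ 2. Combining the bounds, tw(G) = 2.

2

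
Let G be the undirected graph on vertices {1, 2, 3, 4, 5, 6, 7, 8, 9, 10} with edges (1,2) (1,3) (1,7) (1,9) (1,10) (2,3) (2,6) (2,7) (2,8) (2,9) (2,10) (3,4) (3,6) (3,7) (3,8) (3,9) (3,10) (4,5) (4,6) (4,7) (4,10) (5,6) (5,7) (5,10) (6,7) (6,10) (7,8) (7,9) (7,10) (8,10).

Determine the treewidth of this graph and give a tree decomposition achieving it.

Treewidth 4.
One optimal decomposition is:
Bags: B1 = {1, 2, 3, 7, 10}  B2 = {2, 3, 6, 7, 10}  B3 = {3, 4, 6, 7, 10}  B4 = {1, 2, 3, 7, 9}  B5 = {2, 3, 7, 8, 10}  B6 = {4, 5, 6, 7, 10}
Tree: B1–B2, B2–B3, B1–B4, B2–B5, B3–B6

The largest bag has 5 vertices, giving width 4; this decomposition certifies tw(G) ≤ 4. On the other hand G contains the 5-clique {1, 2, 3, 7, 9}. A clique must lie in a single bag of any decomposition, so no decomposition can have width below 4. Combining the bounds, tw(G) = 4.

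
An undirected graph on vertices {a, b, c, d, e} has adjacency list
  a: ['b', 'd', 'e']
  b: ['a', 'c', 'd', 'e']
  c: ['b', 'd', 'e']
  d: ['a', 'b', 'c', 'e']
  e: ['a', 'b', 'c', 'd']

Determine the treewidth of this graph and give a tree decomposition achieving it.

Every bag has size at most 4, so the width is 4 − 1 = 3 and tw(G) ≤ 3. For the lower bound, the 4 vertices {b, c, d, e} are pairwise adjacent, and any tree decomposition puts a clique entirely inside one bag — forcing width ≥ 3. Therefore the treewidth is 3.

Treewidth 3.
Bags: B1 = {a, b, d, e}  B2 = {b, c, d, e}
Tree: B1–B2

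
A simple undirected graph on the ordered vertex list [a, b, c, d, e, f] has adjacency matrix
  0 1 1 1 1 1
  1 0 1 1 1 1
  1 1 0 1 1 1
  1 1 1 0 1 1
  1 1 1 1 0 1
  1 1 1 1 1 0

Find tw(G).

5

A width-5 tree decomposition is:
Bags: B1 = {a, b, c, d, e, f}
Tree: (single bag)
A single bag containing all 6 vertices is trivially a valid decomposition of width 5. For the lower bound, the 6 vertices {a, b, c, d, e, f} are pairwise adjacent, and any tree decomposition puts a clique entirely inside one bag — forcing width ≥ 5. Therefore the treewidth is 5.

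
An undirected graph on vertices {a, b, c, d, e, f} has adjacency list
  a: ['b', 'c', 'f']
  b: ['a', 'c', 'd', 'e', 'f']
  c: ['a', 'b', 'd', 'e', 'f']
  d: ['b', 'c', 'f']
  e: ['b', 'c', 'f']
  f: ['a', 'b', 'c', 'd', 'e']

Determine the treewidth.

3

A width-3 tree decomposition is:
Bags: B1 = {a, b, c, f}  B2 = {b, c, d, f}  B3 = {b, c, e, f}
Tree: B1–B2, B1–B3
Every bag has size at most 4, so the width is 4 − 1 = 3 and tw(G) ≤ 3. Conversely, {b, c, d, f} is a clique of size 4, and the vertices of any clique must share a bag in every tree decomposition; so some bag has ≥ 4 vertices and tw(G) ≥ 3. Combining the bounds, tw(G) = 3.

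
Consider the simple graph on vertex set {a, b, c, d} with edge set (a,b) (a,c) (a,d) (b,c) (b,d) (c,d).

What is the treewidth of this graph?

3

A width-3 tree decomposition is:
Bags: B1 = {a, b, c, d}
Tree: (single bag)
A single bag containing all 4 vertices is trivially a valid decomposition of width 3. For the lower bound, the 4 vertices {a, b, c, d} are pairwise adjacent, and any tree decomposition puts a clique entirely inside one bag — forcing width ≥ 3. Hence tw(G) = 3 exactly.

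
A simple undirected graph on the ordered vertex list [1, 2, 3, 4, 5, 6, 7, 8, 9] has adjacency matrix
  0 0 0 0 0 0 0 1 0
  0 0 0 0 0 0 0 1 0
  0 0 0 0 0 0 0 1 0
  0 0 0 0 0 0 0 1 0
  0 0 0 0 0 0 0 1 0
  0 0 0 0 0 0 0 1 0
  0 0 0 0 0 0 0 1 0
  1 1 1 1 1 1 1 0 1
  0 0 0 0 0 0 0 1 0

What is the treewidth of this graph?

1

A width-1 tree decomposition is:
Bags: B1 = {7, 8}  B2 = {2, 8}  B3 = {6, 8}  B4 = {4, 8}  B5 = {3, 8}  B6 = {5, 8}  B7 = {1, 8}  B8 = {8, 9}
Tree: B1–B2, B2–B3, B2–B4, B1–B5, B4–B6, B4–B7, B7–B8
Each bag holds 2 vertices, so the decomposition has width 1, which upper-bounds the treewidth. Since G has at least one edge (e.g. 8–7), it is not an edgeless graph, so tw(G) ≥ 1. Hence tw(G) = 1 exactly.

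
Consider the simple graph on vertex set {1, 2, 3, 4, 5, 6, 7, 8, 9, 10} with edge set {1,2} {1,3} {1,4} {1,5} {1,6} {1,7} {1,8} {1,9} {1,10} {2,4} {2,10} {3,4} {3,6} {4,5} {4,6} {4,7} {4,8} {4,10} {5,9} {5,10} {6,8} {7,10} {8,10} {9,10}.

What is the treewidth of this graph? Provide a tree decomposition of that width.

Treewidth 3.
Bags: B1 = {1, 4, 8, 10}  B2 = {1, 2, 4, 10}  B3 = {1, 4, 5, 10}  B4 = {1, 4, 6, 8}  B5 = {1, 4, 7, 10}  B6 = {1, 5, 9, 10}  B7 = {1, 3, 4, 6}
Tree: B1–B2, B2–B3, B1–B4, B1–B5, B3–B6, B4–B7

Each bag holds 4 vertices, so the decomposition has width 3, which upper-bounds the treewidth. Conversely, {1, 5, 9, 10} is a clique of size 4, and the vertices of any clique must share a bag in every tree decomposition; so some bag has ≥ 4 vertices and tw(G) ≥ 3. Hence tw(G) = 3 exactly.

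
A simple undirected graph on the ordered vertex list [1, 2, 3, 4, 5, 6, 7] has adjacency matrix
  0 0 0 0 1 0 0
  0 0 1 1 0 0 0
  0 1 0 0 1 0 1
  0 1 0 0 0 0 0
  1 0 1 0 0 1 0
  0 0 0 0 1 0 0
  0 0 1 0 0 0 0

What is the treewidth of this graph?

1

A width-1 tree decomposition is:
Bags: B1 = {1, 5}  B2 = {3, 5}  B3 = {5, 6}  B4 = {2, 3}  B5 = {3, 7}  B6 = {2, 4}
Tree: B1–B2, B1–B3, B2–B4, B2–B5, B4–B6
The largest bag has 2 vertices, giving width 1; this decomposition certifies tw(G) ≤ 1. Any graph with an edge has treewidth ≥ 1, and G has the edge 1–5. Therefore the treewidth is 1.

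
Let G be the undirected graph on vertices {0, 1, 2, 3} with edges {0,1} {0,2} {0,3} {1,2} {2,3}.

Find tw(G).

2

A width-2 tree decomposition is:
Bags: B1 = {0, 2, 3}  B2 = {0, 1, 2}
Tree: B1–B2
Every bag has size at most 3, so the width is 3 − 1 = 2 and tw(G) ≤ 2. Conversely, {0, 1, 2} is a clique of size 3, and the vertices of any clique must share a bag in every tree decomposition; so some bag has ≥ 3 vertices and tw(G) ≥ 2. Combining the bounds, tw(G) = 2.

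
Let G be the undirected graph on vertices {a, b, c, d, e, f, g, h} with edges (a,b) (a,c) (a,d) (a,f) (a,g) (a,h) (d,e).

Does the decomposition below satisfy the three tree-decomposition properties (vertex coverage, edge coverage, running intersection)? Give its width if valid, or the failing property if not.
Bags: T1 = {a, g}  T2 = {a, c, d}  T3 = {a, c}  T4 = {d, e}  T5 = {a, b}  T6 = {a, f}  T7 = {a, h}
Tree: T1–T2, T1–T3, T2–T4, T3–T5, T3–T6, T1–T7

No — bags containing vertex c are not connected in the tree.

A tree decomposition must satisfy three properties: every vertex lies in some bag; for every edge, both endpoints lie together in some bag; and for every vertex, the bags containing it form a connected subtree. Here bags containing vertex c are not connected in the tree, so the decomposition is invalid.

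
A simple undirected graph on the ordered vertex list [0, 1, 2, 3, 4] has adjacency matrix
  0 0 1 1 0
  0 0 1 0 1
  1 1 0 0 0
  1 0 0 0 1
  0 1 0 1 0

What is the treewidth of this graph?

2

A width-2 tree decomposition is:
Bags: B1 = {1, 2, 4}  B2 = {0, 2, 4}  B3 = {0, 3, 4}
Tree: B1–B2, B2–B3
Each bag holds 3 vertices, so the decomposition has width 2, which upper-bounds the treewidth. Since 4–1–2–0–3–4 is a cycle in G, G is not acyclic. Forests are exactly the graphs of treewidth ≤ 1, so tw(G) ≥ 2. Hence tw(G) = 2 exactly.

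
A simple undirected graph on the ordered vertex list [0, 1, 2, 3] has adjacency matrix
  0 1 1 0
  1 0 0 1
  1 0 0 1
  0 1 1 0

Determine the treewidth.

2

A width-2 tree decomposition is:
Bags: B1 = {1, 2, 3}  B2 = {0, 1, 2}
Tree: B1–B2
Each bag holds 3 vertices, so the decomposition has width 2, which upper-bounds the treewidth. For the lower bound, G contains the cycle 1–3–2–0–1, so G is not a forest; only forests have treewidth ≤ 1, hence tw(G) ≥ 2. The upper and lower bounds meet at 2, so that is the treewidth.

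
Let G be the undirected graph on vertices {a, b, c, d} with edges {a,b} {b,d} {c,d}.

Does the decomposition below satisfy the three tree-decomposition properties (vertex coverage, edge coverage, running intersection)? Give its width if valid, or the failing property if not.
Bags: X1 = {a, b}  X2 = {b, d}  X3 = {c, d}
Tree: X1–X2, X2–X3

Vertex coverage: the bags together contain {a, b, c, d}, the full vertex set. Edge coverage: each edge of G has both endpoints in at least one bag. Running intersection: for every vertex, the bags containing it form a connected subtree. All three properties hold, so this is a valid tree decomposition of width max|bag| − 1 = 1, and hence tw(G) ≤ 1.

Yes; width 1.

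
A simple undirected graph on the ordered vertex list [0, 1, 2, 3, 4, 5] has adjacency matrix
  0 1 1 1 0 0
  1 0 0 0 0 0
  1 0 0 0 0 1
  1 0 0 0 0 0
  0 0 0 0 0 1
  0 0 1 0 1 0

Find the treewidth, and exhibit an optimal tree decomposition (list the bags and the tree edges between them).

Each bag holds 2 vertices, so the decomposition has width 1, which upper-bounds the treewidth. Any graph with an edge has treewidth ≥ 1, and G has the edge 2–5. The upper and lower bounds meet at 1, so that is the treewidth.

Treewidth 1.
One such decomposition:
Bags: B1 = {2, 5}  B2 = {0, 2}  B3 = {0, 3}  B4 = {0, 1}  B5 = {4, 5}
Tree: B1–B2, B2–B3, B3–B4, B1–B5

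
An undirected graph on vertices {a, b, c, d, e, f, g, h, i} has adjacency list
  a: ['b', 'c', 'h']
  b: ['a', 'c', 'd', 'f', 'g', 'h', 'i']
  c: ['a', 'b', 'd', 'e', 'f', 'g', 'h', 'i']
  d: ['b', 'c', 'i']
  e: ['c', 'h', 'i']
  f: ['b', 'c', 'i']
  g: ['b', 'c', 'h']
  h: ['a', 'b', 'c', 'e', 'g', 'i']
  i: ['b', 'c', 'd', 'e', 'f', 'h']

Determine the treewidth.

A width-3 tree decomposition is:
Bags: B1 = {b, c, d, i}  B2 = {b, c, h, i}  B3 = {c, e, h, i}  B4 = {b, c, g, h}  B5 = {b, c, f, i}  B6 = {a, b, c, h}
Tree: B1–B2, B2–B3, B2–B4, B2–B5, B4–B6
Each bag holds 4 vertices, so the decomposition has width 3, which upper-bounds the treewidth. Conversely, {c, e, h, i} is a clique of size 4, and the vertices of any clique must share a bag in every tree decomposition; so some bag has ≥ 4 vertices and tw(G) ≥ 3. Combining the bounds, tw(G) = 3.

3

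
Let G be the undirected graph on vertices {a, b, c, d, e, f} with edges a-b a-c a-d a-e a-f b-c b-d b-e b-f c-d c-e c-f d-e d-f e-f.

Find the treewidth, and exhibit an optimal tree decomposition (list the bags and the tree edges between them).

Treewidth 5.
Bags: B1 = {a, b, c, d, e, f}
Tree: (single bag)

A single bag containing all 6 vertices is trivially a valid decomposition of width 5. For the lower bound, the 6 vertices {a, b, c, d, e, f} are pairwise adjacent, and any tree decomposition puts a clique entirely inside one bag — forcing width ≥ 5. Hence tw(G) = 5 exactly.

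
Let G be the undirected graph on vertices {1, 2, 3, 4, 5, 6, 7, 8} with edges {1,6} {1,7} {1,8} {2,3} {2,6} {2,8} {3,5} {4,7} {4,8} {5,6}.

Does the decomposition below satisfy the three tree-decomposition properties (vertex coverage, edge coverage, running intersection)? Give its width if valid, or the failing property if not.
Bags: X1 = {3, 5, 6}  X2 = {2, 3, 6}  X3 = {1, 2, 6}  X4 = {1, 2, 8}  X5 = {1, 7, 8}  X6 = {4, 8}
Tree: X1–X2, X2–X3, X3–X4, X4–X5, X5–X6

A tree decomposition must satisfy three properties: every vertex lies in some bag; for every edge, both endpoints lie together in some bag; and for every vertex, the bags containing it form a connected subtree. Here edge (7,4) lies in no bag, so the decomposition is invalid.

No — edge (7,4) lies in no bag.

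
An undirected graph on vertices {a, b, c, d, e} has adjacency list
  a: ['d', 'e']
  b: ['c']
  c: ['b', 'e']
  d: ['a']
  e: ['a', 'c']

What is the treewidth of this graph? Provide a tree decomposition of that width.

Treewidth 1.
One such decomposition:
Bags: B1 = {a, d}  B2 = {a, e}  B3 = {c, e}  B4 = {b, c}
Tree: B1–B2, B2–B3, B3–B4

Each bag holds 2 vertices, so the decomposition has width 1, which upper-bounds the treewidth. Since G has at least one edge (e.g. d–a), it is not an edgeless graph, so tw(G) ≥ 1. Hence tw(G) = 1 exactly.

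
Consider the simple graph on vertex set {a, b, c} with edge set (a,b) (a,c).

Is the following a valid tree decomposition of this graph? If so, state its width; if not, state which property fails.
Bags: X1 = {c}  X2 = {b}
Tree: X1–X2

A tree decomposition must satisfy three properties: every vertex lies in some bag; for every edge, both endpoints lie together in some bag; and for every vertex, the bags containing it form a connected subtree. Here vertex a appears in no bag, so the decomposition is invalid.

No — vertex a appears in no bag.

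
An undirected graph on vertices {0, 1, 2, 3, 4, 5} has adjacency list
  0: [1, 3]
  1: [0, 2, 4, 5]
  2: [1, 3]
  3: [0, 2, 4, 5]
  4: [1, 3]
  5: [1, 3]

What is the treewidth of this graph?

2

A width-2 tree decomposition is:
Bags: B1 = {0, 1, 3}  B2 = {1, 2, 3}  B3 = {1, 3, 5}  B4 = {1, 3, 4}
Tree: B1–B2, B2–B3, B3–B4
Each bag holds 3 vertices, so the decomposition has width 2, which upper-bounds the treewidth. Since 1–0–3–2–1 is a cycle in G, G is not acyclic. Forests are exactly the graphs of treewidth ≤ 1, so tw(G) ≥ 2. The upper and lower bounds meet at 2, so that is the treewidth.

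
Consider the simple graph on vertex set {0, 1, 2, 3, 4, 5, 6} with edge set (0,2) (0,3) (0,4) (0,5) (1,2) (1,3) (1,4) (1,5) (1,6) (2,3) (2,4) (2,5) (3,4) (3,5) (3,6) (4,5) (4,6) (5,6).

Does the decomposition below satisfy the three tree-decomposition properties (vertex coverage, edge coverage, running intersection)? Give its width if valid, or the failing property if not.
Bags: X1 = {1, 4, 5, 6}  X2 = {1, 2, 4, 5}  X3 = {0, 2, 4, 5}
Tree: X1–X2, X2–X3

No — vertex 3 appears in no bag.

A tree decomposition must satisfy three properties: every vertex lies in some bag; for every edge, both endpoints lie together in some bag; and for every vertex, the bags containing it form a connected subtree. Here vertex 3 appears in no bag, so the decomposition is invalid.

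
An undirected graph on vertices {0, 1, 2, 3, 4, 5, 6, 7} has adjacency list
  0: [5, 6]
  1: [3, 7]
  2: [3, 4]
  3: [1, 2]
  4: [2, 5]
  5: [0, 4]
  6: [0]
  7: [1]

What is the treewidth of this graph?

1

A width-1 tree decomposition is:
Bags: B1 = {0, 6}  B2 = {0, 5}  B3 = {4, 5}  B4 = {2, 4}  B5 = {2, 3}  B6 = {1, 3}  B7 = {1, 7}
Tree: B1–B2, B2–B3, B3–B4, B4–B5, B5–B6, B6–B7
The largest bag has 2 vertices, giving width 1; this decomposition certifies tw(G) ≤ 1. G has an edge, so its treewidth is at least 1. Hence tw(G) = 1 exactly.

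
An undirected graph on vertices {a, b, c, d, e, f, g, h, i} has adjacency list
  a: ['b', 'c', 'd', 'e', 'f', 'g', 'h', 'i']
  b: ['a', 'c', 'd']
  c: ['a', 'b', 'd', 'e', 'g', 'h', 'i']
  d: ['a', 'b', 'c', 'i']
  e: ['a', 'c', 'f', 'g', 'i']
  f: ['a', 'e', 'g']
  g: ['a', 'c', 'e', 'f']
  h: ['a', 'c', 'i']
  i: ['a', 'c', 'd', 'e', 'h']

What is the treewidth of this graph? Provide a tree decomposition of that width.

Every bag has size at most 4, so the width is 4 − 1 = 3 and tw(G) ≤ 3. For the lower bound, the 4 vertices {a, c, e, g} are pairwise adjacent, and any tree decomposition puts a clique entirely inside one bag — forcing width ≥ 3. The upper and lower bounds meet at 3, so that is the treewidth.

Treewidth 3.
One such decomposition:
Bags: B1 = {a, e, f, g}  B2 = {a, c, e, g}  B3 = {a, c, e, i}  B4 = {a, c, h, i}  B5 = {a, c, d, i}  B6 = {a, b, c, d}
Tree: B1–B2, B2–B3, B3–B4, B3–B5, B5–B6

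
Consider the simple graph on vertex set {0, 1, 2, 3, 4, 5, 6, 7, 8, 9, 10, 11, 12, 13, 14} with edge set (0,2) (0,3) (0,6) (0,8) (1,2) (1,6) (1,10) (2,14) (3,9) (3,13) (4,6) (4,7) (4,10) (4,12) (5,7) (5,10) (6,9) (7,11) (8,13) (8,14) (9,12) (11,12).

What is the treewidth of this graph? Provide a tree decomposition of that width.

Each bag holds 4 vertices, so the decomposition has width 3, which upper-bounds the treewidth. For the lower bound: the 4 vertex sets {8,13,14}, {2}, {0}, {1,3,6,9} are disjoint, each induces a connected subgraph, and every pair is joined by at least one edge of G. Contracting each set to a single vertex therefore yields K_{4} as a minor, and since treewidth is minor-monotone, tw(G) ≥ tw(K_{4}) = 3. Therefore the treewidth is 3.

Treewidth 3.
Bags: B1 = {2, 8, 13, 14}  B2 = {0, 2, 8, 13}  B3 = {0, 2, 3, 13}  B4 = {0, 1, 2, 3}  B5 = {0, 1, 3, 6}  B6 = {1, 3, 6, 9}  B7 = {1, 6, 9, 10}  B8 = {4, 6, 9, 10}  B9 = {4, 9, 10, 12}  B10 = {4, 5, 10, 12}  B11 = {4, 5, 7, 12}  B12 = {5, 7, 11, 12}
Tree: B1–B2, B2–B3, B3–B4, B4–B5, B5–B6, B6–B7, B7–B8, B8–B9, B9–B10, B10–B11, B11–B12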